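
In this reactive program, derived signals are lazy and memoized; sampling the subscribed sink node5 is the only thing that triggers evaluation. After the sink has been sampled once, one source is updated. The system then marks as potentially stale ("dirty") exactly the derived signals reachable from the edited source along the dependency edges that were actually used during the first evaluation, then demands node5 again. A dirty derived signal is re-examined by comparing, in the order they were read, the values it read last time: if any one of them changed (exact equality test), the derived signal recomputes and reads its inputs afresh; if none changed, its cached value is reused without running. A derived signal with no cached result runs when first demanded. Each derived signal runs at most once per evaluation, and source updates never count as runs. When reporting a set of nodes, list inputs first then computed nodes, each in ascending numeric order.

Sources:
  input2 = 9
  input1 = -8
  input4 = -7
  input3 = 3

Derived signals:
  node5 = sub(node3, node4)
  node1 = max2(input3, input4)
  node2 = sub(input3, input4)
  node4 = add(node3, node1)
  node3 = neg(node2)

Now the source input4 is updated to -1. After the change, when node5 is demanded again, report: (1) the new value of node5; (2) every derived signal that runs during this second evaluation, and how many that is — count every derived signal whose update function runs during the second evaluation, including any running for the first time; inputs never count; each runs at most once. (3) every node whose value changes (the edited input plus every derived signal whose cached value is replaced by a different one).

First demand of the output computes:
  node1 = max2(3, -7) = 3
  node2 = sub(3, -7) = 10
  node3 = neg(10) = -10
  node4 = add(-10, 3) = -7
  node5 = sub(-10, -7) = -3

After the edit, cleaning proceeds:
  node1: a read changed (input4 -7->-1) — executes, giving 3 — identical to its old value.
  node2: a read changed (input4 -7->-1) — executes, giving 4.
  node3: a read changed (node2 10->4) — executes, giving -4.
  node4: a read changed (node3 -10->-4) — executes, giving -1.
  node5: a read changed (node3 -10->-4; node4 -7->-1) — executes, giving -3 — identical to its old value.

Demanding node5 again yields -3.
5 derived signals run: node1, node2, node3, node4, node5.
The nodes whose values change: input4, node2, node3, node4.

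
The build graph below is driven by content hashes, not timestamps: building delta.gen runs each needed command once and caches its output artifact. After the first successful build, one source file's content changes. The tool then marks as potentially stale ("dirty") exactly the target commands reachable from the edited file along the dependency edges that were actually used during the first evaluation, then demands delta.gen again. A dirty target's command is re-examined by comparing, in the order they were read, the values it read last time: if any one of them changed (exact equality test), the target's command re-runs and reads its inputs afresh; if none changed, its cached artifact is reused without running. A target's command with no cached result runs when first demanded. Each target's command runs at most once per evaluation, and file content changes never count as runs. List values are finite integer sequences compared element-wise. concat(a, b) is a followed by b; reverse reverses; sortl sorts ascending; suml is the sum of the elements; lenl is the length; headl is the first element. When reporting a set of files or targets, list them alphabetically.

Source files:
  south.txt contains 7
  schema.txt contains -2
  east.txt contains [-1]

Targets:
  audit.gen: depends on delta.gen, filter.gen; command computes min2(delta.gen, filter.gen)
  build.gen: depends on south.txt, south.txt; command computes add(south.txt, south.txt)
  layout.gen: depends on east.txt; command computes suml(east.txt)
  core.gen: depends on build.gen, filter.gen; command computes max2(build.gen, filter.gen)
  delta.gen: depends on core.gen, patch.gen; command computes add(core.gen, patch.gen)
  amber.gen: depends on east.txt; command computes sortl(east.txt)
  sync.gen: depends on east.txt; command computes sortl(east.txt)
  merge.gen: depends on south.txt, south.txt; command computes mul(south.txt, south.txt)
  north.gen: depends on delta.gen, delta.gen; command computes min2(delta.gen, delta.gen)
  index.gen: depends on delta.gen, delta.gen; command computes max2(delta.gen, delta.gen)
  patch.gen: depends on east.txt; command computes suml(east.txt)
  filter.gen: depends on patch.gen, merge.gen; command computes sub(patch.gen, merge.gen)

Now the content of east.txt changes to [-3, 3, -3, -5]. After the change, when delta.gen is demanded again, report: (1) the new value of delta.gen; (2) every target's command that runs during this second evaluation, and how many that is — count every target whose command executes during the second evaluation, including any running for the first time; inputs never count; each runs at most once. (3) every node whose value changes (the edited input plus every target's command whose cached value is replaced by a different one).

delta.gen now evaluates to 6.
Run set: core.gen, delta.gen, filter.gen, patch.gen (4 run).
Changed values: delta.gen, east.txt, filter.gen, patch.gen.

Initial pass — values computed on the first demand:
  build.gen = add(7, 7) = 14
  merge.gen = mul(7, 7) = 49
  patch.gen = suml([-1]) = -1
  filter.gen = sub(-1, 49) = -50
  core.gen = max2(14, -50) = 14
  delta.gen = add(14, -1) = 13

Second demand — change propagation:
  patch.gen: re-runs because east.txt [-1]->[-3, 3, -3, -5]; new result -8.
  filter.gen: re-runs because patch.gen -1->-8; new result -57.
  core.gen: re-runs because filter.gen -50->-57; new result 14 (unchanged).
  delta.gen: re-runs because patch.gen -1->-8; new result 6.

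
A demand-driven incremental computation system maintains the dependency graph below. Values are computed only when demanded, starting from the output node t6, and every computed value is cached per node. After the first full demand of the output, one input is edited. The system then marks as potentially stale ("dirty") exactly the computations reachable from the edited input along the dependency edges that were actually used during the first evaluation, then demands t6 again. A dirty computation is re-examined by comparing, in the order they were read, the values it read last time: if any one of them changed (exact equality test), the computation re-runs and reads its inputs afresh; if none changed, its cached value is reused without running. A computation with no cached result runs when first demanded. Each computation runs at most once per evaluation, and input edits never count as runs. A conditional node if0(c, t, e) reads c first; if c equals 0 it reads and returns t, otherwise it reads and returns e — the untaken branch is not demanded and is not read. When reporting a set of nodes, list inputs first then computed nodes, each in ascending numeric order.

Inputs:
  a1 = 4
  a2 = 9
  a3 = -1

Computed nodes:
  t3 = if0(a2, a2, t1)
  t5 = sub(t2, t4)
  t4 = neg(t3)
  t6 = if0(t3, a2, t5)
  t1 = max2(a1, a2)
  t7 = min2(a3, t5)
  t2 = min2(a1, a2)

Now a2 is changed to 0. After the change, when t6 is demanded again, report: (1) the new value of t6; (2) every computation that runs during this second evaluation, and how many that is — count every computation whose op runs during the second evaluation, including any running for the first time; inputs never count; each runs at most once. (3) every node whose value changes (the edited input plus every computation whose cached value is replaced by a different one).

First evaluation (everything demanded from the output):
  t1 = max2(4, 9) = 9
  t2 = min2(4, 9) = 4
  t3 = if0(a2=9 -> else branch t1) = 9
  t4 = neg(9) = -9
  t5 = sub(4, -9) = 13
  t6 = if0(t3=9 -> else branch t5) = 13

Propagation after the edit:
  t1: marked dirty but never re-examined — demand shifted away from it.
  t2: marked dirty but never re-examined — demand shifted away from it.
  t3: runs — a2 9->0; result 0.
  t4: marked dirty but never re-examined — demand shifted away from it.
  t5: marked dirty but never re-examined — demand shifted away from it.
  t6: runs — t3 9->0; result 0.

Key observation: a condition flipped, so demand moved to the other branch — t1, t2, t4, t5 are never re-examined.

New value of t6: 0.
Computations that run: t3, t6 — 2 in total.
Values that change: a2, t3, t6.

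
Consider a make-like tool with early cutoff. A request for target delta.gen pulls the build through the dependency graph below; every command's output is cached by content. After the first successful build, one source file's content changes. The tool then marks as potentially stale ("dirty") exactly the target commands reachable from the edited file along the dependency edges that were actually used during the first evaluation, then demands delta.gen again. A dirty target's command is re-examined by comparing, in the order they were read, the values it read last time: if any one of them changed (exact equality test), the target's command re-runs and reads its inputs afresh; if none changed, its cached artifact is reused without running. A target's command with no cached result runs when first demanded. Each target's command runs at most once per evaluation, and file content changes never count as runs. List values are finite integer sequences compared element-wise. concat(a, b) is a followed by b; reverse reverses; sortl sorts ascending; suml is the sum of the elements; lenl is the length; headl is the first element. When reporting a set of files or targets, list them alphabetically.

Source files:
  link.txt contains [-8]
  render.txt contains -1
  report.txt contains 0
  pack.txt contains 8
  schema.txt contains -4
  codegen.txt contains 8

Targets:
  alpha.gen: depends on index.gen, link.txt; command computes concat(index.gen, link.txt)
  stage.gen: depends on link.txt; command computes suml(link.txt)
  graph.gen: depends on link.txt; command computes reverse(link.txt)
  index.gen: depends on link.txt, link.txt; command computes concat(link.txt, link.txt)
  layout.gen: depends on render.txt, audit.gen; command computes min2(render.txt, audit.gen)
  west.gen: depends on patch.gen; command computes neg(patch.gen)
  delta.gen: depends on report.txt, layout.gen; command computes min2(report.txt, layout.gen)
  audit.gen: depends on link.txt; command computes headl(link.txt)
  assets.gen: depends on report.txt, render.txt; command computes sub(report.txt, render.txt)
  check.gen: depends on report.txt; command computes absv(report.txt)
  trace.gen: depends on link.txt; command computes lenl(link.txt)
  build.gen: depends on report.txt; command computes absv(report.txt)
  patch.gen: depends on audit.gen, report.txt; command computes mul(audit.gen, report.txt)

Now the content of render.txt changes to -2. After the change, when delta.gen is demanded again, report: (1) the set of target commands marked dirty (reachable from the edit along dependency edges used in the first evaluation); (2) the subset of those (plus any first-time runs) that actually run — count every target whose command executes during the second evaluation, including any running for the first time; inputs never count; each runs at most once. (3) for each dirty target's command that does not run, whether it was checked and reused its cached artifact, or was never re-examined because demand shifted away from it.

The edit dirties: delta.gen, layout.gen.
1 target commands run: layout.gen.
Cache hits after checking: delta.gen.
Note the absorption at layout.gen: it re-runs yet its value is the same, leaving the output's value untouched.

First demand of the output computes:
  audit.gen = headl([-8]) = -8
  layout.gen = min2(-1, -8) = -8
  delta.gen = min2(0, -8) = -8

After the edit, cleaning proceeds:
  layout.gen: a read changed (render.txt -1->-2) — executes, giving -8 — identical to its old value.
  delta.gen: dirty, but its reads are unchanged (report.txt unchanged, layout.gen unchanged); cached -8 stands.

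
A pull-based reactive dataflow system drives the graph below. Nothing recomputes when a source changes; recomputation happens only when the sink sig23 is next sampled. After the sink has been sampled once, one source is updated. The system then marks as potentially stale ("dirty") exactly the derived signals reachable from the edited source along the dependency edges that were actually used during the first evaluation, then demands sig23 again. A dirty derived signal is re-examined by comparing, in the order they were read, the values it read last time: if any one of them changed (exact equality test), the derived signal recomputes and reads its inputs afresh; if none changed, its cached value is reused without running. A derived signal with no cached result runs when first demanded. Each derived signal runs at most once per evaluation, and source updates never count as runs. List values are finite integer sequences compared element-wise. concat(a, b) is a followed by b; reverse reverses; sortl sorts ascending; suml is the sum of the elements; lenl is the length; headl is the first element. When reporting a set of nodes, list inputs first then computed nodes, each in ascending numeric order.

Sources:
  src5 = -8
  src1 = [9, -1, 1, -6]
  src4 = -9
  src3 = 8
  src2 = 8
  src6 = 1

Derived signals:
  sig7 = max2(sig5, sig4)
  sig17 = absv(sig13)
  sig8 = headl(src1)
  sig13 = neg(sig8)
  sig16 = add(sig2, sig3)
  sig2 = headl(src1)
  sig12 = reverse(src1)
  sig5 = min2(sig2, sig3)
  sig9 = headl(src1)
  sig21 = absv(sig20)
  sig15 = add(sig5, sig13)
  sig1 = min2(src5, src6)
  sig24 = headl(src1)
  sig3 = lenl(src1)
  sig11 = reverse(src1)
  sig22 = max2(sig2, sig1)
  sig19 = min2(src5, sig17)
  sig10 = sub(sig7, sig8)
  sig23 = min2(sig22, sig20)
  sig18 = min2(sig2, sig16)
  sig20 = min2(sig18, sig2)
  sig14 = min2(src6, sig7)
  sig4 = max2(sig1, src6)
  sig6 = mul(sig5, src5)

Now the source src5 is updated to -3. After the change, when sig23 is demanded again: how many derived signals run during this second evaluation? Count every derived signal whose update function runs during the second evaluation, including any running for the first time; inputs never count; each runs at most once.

Derived signals that run: sig1, sig22 — 2 in total.
Key observation: the change is absorbed at sig22 — it re-runs but produces the same value, and the output's value is unchanged.

First evaluation (everything demanded from the output):
  sig1 = min2(-8, 1) = -8
  sig2 = headl([9, -1, 1, -6]) = 9
  sig3 = lenl([9, -1, 1, -6]) = 4
  sig16 = add(9, 4) = 13
  sig18 = min2(9, 13) = 9
  sig20 = min2(9, 9) = 9
  sig22 = max2(9, -8) = 9
  sig23 = min2(9, 9) = 9

Propagation after the edit:
  sig1: runs — src5 -8->-3; result -3.
  sig22: runs — sig1 -8->-3; result 9 (same value as before).
  sig23: checked — values it read are unchanged (sig22 unchanged, sig20 unchanged); reused cached 9 without running.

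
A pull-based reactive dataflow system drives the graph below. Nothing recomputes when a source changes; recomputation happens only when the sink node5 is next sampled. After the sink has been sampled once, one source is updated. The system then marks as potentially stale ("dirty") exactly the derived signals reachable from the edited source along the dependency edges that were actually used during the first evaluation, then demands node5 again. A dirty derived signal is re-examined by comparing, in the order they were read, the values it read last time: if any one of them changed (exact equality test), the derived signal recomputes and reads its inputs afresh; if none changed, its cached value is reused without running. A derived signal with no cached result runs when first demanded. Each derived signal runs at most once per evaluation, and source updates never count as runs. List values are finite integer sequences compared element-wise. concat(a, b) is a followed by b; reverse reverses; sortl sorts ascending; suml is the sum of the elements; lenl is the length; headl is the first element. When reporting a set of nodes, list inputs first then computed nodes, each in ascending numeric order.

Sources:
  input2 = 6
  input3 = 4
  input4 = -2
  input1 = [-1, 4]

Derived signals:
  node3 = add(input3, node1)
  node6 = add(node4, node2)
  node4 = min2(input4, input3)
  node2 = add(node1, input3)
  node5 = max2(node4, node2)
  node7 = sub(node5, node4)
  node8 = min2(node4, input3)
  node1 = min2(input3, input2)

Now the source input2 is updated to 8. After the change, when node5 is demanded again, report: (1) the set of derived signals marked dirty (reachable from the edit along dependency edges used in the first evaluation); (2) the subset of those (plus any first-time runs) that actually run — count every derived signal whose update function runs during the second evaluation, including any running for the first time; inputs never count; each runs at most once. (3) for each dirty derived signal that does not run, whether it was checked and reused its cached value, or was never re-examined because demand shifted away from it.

Marked dirty: node1, node2, node5.
Derived signals that run: node1 — 1 in total.
Checked but reused from cache: node2, node5.
Key observation: the change is absorbed at node1 — it re-runs but produces the same value, and the output's value is unchanged.

First evaluation (everything demanded from the output):
  node1 = min2(4, 6) = 4
  node2 = add(4, 4) = 8
  node4 = min2(-2, 4) = -2
  node5 = max2(-2, 8) = 8

Propagation after the edit:
  node1: runs — input2 6->8; result 4 (same value as before).
  node2: checked — values it read are unchanged (node1 unchanged, input3 unchanged); reused cached 8 without running.
  node5: checked — values it read are unchanged (node4 unchanged, node2 unchanged); reused cached 8 without running.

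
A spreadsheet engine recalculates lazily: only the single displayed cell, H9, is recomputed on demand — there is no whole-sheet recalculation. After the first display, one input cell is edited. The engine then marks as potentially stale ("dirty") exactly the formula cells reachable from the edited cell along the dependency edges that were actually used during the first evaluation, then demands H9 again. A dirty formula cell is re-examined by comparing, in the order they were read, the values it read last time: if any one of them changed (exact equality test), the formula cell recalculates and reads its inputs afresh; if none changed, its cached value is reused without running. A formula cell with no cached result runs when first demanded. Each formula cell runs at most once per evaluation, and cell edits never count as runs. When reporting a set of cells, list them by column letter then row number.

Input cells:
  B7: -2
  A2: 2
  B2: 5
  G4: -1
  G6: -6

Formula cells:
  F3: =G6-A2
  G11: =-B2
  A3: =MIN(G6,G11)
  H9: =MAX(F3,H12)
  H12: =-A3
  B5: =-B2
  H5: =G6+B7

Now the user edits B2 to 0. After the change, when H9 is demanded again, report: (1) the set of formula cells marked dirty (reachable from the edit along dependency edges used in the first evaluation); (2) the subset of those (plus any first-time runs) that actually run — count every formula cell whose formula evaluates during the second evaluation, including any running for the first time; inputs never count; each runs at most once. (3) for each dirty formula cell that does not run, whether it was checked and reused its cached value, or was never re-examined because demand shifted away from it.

First evaluation (everything demanded from the output):
  F3 = -6 - 2 = -8
  G11 = -(5) = -5
  A3 = MIN(-6, -5) = -6
  H12 = -(-6) = 6
  H9 = MAX(-8, 6) = 6

Propagation after the edit:
  G11: runs — B2 5->0; result 0.
  A3: runs — G11 -5->0; result -6 (same value as before).
  H12: checked — values it read are unchanged (A3 unchanged); reused cached 6 without running.
  H9: checked — values it read are unchanged (F3 unchanged, H12 unchanged); reused cached 6 without running.

Key observation: the change is absorbed at A3 — it re-runs but produces the same value, and the output's value is unchanged.

Marked dirty: A3, G11, H9, H12.
Formula cells that run: A3, G11 — 2 in total.
Checked but reused from cache: H9, H12.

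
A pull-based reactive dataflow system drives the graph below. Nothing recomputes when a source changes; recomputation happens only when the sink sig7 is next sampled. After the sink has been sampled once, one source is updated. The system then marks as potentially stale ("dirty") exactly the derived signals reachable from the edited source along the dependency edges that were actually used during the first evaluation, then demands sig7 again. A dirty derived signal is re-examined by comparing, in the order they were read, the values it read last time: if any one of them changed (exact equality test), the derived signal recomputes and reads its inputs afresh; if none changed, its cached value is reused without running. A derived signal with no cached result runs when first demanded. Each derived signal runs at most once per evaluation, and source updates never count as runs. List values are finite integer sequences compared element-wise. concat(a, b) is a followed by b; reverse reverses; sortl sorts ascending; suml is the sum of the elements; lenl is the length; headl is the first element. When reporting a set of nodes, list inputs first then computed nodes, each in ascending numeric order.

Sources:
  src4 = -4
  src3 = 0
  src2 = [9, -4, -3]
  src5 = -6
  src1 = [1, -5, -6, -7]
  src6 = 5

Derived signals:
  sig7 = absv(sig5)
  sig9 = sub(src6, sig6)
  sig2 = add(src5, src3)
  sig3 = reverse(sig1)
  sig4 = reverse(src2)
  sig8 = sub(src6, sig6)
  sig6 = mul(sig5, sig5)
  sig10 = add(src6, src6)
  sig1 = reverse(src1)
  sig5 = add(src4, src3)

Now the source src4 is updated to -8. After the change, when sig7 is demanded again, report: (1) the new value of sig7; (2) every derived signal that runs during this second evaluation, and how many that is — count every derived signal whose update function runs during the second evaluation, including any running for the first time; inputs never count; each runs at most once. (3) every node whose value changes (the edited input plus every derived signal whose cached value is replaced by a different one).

First evaluation (everything demanded from the output):
  sig5 = add(-4, 0) = -4
  sig7 = absv(-4) = 4

Propagation after the edit:
  sig5: runs — src4 -4->-8; result -8.
  sig7: runs — sig5 -4->-8; result 8.

New value of sig7: 8.
Derived signals that run: sig5, sig7 — 2 in total.
Values that change: src4, sig5, sig7.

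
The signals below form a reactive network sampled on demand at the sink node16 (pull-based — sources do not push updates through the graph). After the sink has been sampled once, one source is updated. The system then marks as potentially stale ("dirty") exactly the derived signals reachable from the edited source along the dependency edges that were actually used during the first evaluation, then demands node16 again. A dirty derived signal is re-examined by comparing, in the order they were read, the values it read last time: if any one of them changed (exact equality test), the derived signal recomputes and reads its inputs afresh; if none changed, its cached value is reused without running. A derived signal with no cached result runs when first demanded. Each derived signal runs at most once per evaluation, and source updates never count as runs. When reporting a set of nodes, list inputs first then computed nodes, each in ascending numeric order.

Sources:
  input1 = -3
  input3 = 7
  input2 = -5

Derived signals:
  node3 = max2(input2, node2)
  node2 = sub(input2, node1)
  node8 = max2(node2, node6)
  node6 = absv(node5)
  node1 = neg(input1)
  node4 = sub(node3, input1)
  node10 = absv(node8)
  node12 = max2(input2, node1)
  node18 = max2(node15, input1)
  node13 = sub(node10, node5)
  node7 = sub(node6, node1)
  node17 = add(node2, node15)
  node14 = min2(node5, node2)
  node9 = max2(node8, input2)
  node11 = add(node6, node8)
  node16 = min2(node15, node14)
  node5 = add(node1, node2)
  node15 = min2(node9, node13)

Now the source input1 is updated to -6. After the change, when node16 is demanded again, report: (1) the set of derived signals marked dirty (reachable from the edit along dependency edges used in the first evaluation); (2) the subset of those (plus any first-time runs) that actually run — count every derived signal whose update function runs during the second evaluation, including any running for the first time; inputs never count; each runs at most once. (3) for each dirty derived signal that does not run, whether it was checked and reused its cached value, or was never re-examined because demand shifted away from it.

Dirty set: node1, node2, node5, node6, node8, node9, node10, node13, node14, node15, node16.
Run set: node1, node2, node5, node8, node14, node16 (6 run).
Re-examined without running (cache reused): node6, node9, node10, node13, node15.
The important point: at node6 every value read last time is unchanged, so the dirty flag clears without a run.

Initial pass — values computed on the first demand:
  node1 = neg(-3) = 3
  node2 = sub(-5, 3) = -8
  node5 = add(3, -8) = -5
  node6 = absv(-5) = 5
  node8 = max2(-8, 5) = 5
  node9 = max2(5, -5) = 5
  node10 = absv(5) = 5
  node13 = sub(5, -5) = 10
  node14 = min2(-5, -8) = -8
  node15 = min2(5, 10) = 5
  node16 = min2(5, -8) = -8

Second demand — change propagation:
  node1: re-runs because input1 -3->-6; new result 6.
  node2: re-runs because node1 3->6; new result -11.
  node5: re-runs because node1 3->6; node2 -8->-11; new result -5 (unchanged).
  node6: re-examined; everything it read last time is the same (node5 unchanged) — cache 5 kept, no run.
  node8: re-runs because node2 -8->-11; new result 5 (unchanged).
  node9: re-examined; everything it read last time is the same (node8 unchanged, input2 unchanged) — cache 5 kept, no run.
  node10: re-examined; everything it read last time is the same (node8 unchanged) — cache 5 kept, no run.
  node13: re-examined; everything it read last time is the same (node10 unchanged, node5 unchanged) — cache 10 kept, no run.
  node14: re-runs because node2 -8->-11; new result -11.
  node15: re-examined; everything it read last time is the same (node9 unchanged, node13 unchanged) — cache 5 kept, no run.
  node16: re-runs because node14 -8->-11; new result -11.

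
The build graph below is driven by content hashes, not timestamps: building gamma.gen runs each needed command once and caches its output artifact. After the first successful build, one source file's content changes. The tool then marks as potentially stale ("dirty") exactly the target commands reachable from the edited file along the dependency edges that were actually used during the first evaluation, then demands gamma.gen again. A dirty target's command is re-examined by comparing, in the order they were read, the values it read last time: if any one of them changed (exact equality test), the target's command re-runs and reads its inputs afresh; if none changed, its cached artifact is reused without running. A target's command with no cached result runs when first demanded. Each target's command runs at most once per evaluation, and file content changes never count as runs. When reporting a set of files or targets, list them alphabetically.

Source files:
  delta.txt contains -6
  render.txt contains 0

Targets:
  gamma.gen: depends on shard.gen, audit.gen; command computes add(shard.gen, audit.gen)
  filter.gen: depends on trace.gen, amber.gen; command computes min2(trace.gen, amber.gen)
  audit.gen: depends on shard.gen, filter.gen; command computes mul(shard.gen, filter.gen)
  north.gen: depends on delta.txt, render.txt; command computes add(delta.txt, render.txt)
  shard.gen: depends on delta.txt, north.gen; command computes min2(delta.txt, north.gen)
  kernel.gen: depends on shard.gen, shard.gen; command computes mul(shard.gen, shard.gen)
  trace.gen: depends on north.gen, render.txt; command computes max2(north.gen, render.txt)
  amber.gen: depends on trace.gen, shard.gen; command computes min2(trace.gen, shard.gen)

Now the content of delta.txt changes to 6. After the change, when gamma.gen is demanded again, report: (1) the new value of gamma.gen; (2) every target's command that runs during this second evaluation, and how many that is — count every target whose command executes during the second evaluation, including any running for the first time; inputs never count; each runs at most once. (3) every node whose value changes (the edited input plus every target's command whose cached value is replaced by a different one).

Initial pass — values computed on the first demand:
  north.gen = add(-6, 0) = -6
  shard.gen = min2(-6, -6) = -6
  trace.gen = max2(-6, 0) = 0
  amber.gen = min2(0, -6) = -6
  filter.gen = min2(0, -6) = -6
  audit.gen = mul(-6, -6) = 36
  gamma.gen = add(-6, 36) = 30

Second demand — change propagation:
  north.gen: re-runs because delta.txt -6->6; new result 6.
  shard.gen: re-runs because delta.txt -6->6; north.gen -6->6; new result 6.
  trace.gen: re-runs because north.gen -6->6; new result 6.
  amber.gen: re-runs because trace.gen 0->6; shard.gen -6->6; new result 6.
  filter.gen: re-runs because trace.gen 0->6; amber.gen -6->6; new result 6.
  audit.gen: re-runs because shard.gen -6->6; filter.gen -6->6; new result 36 (unchanged).
  gamma.gen: re-runs because shard.gen -6->6; new result 42.

gamma.gen now evaluates to 42.
Run set: amber.gen, audit.gen, filter.gen, gamma.gen, north.gen, shard.gen, trace.gen (7 run).
Changed values: amber.gen, delta.txt, filter.gen, gamma.gen, north.gen, shard.gen, trace.gen.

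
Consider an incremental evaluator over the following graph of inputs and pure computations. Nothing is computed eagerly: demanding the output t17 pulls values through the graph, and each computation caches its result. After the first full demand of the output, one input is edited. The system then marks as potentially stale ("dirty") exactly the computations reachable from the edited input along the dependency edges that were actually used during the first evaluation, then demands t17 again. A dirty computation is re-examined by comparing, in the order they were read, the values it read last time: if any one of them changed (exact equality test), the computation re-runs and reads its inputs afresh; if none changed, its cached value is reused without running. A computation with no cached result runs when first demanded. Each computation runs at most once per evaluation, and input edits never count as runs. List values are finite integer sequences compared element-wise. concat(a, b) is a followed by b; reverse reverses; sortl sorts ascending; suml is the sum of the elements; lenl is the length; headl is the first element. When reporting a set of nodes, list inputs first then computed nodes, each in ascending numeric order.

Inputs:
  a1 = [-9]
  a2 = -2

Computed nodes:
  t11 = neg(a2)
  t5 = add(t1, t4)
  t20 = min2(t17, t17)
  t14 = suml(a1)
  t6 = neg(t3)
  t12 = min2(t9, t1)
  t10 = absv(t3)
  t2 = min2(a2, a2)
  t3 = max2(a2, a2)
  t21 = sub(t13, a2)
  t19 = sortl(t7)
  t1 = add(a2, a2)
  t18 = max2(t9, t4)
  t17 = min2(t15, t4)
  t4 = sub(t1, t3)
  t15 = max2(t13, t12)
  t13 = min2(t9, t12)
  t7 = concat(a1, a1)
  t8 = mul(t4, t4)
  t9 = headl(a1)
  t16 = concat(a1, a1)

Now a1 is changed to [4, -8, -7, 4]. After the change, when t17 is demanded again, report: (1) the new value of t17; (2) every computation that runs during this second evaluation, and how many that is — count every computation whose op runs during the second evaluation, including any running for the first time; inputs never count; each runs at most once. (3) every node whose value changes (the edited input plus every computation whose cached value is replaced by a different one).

Initial pass — values computed on the first demand:
  t1 = add(-2, -2) = -4
  t3 = max2(-2, -2) = -2
  t4 = sub(-4, -2) = -2
  t9 = headl([-9]) = -9
  t12 = min2(-9, -4) = -9
  t13 = min2(-9, -9) = -9
  t15 = max2(-9, -9) = -9
  t17 = min2(-9, -2) = -9

Second demand — change propagation:
  t9: re-runs because a1 [-9]->[4, -8, -7, 4]; new result 4.
  t12: re-runs because t9 -9->4; new result -4.
  t13: re-runs because t9 -9->4; t12 -9->-4; new result -4.
  t15: re-runs because t13 -9->-4; t12 -9->-4; new result -4.
  t17: re-runs because t15 -9->-4; new result -4.

t17 now evaluates to -4.
Run set: t9, t12, t13, t15, t17 (5 run).
Changed values: a1, t9, t12, t13, t15, t17.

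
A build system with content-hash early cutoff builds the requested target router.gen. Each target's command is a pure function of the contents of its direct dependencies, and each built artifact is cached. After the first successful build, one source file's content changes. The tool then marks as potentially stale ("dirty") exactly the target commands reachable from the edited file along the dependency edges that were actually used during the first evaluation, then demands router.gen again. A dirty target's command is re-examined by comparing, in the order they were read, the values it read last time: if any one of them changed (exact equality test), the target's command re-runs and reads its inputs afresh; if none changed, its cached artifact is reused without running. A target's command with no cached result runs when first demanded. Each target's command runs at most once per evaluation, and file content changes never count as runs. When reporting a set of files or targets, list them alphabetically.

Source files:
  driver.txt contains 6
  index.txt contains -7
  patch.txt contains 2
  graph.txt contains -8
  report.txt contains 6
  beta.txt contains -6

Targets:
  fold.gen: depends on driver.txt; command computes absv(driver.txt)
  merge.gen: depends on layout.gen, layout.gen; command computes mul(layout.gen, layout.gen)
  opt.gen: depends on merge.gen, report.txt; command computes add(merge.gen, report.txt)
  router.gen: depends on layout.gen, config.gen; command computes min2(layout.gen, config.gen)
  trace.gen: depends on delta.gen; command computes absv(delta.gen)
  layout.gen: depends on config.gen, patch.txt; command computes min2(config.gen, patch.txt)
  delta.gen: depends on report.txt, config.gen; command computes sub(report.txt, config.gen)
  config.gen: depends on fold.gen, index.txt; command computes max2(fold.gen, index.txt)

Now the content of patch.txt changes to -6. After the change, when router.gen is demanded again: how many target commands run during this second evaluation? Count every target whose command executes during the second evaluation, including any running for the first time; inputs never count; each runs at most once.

Target commands that run: layout.gen, router.gen — 2 in total.

First evaluation (everything demanded from the output):
  fold.gen = absv(6) = 6
  config.gen = max2(6, -7) = 6
  layout.gen = min2(6, 2) = 2
  router.gen = min2(2, 6) = 2

Propagation after the edit:
  layout.gen: runs — patch.txt 2->-6; result -6.
  router.gen: runs — layout.gen 2->-6; result -6.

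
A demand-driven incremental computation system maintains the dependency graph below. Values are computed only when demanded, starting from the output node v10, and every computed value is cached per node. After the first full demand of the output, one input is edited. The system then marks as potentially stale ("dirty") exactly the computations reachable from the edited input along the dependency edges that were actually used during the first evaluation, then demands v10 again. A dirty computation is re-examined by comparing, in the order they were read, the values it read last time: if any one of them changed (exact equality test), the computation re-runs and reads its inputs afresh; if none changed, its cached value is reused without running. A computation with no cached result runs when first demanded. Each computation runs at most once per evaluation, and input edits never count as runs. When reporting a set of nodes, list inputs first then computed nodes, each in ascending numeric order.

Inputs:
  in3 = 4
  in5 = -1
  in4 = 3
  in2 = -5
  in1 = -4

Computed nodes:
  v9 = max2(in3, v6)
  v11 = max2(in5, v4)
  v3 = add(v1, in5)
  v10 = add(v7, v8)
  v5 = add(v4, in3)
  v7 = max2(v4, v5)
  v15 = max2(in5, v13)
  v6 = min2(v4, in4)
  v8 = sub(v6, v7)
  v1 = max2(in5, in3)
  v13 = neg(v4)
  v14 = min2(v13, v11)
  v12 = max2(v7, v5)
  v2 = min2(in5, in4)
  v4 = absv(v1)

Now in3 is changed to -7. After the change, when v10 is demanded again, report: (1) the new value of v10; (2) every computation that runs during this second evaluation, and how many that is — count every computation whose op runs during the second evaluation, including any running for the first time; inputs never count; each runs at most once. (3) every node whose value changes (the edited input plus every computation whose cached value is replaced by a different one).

New value of v10: 1.
Computations that run: v1, v4, v5, v6, v7, v8, v10 — 7 in total.
Values that change: in3, v1, v4, v5, v6, v7, v8, v10.

First evaluation (everything demanded from the output):
  v1 = max2(-1, 4) = 4
  v4 = absv(4) = 4
  v5 = add(4, 4) = 8
  v6 = min2(4, 3) = 3
  v7 = max2(4, 8) = 8
  v8 = sub(3, 8) = -5
  v10 = add(8, -5) = 3

Propagation after the edit:
  v1: runs — in3 4->-7; result -1.
  v4: runs — v1 4->-1; result 1.
  v5: runs — v4 4->1; in3 4->-7; result -6.
  v6: runs — v4 4->1; result 1.
  v7: runs — v4 4->1; v5 8->-6; result 1.
  v8: runs — v6 3->1; v7 8->1; result 0.
  v10: runs — v7 8->1; v8 -5->0; result 1.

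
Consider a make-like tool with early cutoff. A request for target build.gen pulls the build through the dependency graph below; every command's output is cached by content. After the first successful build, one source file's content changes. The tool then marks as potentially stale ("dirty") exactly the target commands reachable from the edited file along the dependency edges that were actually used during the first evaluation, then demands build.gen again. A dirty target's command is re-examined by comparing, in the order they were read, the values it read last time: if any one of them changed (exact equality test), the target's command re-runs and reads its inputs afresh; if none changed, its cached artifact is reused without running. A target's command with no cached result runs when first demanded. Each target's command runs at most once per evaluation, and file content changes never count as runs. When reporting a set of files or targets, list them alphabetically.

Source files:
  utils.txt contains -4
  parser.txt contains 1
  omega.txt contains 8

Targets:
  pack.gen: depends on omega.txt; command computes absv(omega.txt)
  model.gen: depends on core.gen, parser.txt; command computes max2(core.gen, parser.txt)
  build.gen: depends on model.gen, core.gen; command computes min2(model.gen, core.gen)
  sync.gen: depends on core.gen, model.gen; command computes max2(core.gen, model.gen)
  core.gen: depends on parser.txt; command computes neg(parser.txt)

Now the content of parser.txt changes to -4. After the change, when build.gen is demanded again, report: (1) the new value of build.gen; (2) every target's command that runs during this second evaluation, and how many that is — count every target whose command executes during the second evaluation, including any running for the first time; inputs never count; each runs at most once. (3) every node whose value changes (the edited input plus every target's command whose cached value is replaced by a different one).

Demanding build.gen again yields 4.
3 target commands run: build.gen, core.gen, model.gen.
The nodes whose values change: build.gen, core.gen, model.gen, parser.txt.

First demand of the output computes:
  core.gen = neg(1) = -1
  model.gen = max2(-1, 1) = 1
  build.gen = min2(1, -1) = -1

After the edit, cleaning proceeds:
  core.gen: a read changed (parser.txt 1->-4) — executes, giving 4.
  model.gen: a read changed (core.gen -1->4; parser.txt 1->-4) — executes, giving 4.
  build.gen: a read changed (model.gen 1->4; core.gen -1->4) — executes, giving 4.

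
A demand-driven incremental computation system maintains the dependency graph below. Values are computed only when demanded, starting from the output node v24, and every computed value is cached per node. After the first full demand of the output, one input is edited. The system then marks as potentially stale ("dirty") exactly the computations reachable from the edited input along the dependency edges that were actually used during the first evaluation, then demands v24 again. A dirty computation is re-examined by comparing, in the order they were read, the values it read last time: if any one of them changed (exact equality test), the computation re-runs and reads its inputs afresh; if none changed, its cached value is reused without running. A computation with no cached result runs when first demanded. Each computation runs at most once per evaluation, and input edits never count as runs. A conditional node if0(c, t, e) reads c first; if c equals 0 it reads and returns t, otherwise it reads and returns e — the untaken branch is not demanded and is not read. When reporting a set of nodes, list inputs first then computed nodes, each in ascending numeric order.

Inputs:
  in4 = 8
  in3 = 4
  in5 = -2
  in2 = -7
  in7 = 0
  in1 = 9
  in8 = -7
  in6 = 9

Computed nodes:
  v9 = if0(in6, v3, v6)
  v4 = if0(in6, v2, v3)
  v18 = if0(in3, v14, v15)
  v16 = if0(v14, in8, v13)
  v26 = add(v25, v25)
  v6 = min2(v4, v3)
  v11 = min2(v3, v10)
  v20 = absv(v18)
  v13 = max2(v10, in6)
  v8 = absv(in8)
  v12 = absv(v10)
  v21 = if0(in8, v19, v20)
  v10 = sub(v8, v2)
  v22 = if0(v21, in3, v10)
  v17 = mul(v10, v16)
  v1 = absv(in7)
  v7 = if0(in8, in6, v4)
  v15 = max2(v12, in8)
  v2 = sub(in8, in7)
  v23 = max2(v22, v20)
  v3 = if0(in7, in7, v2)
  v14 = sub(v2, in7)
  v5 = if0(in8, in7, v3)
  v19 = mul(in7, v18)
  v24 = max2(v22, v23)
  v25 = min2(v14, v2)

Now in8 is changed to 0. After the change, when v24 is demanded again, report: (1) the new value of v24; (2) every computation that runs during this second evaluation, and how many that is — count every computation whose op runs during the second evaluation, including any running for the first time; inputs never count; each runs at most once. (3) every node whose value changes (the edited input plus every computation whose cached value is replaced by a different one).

First evaluation (everything demanded from the output):
  v2 = sub(-7, 0) = -7
  v8 = absv(-7) = 7
  v10 = sub(7, -7) = 14
  v12 = absv(14) = 14
  v15 = max2(14, -7) = 14
  v18 = if0(in3=4 -> else branch v15) = 14
  v20 = absv(14) = 14
  v21 = if0(in8=-7 -> else branch v20) = 14
  v22 = if0(v21=14 -> else branch v10) = 14
  v23 = max2(14, 14) = 14
  v24 = max2(14, 14) = 14

Propagation after the edit:
  v2: runs — in8 -7->0; result 0.
  v8: runs — in8 -7->0; result 0.
  v10: runs — v8 7->0; v2 -7->0; result 0.
  v12: runs — v10 14->0; result 0.
  v15: runs — v12 14->0; in8 -7->0; result 0.
  v18: runs — v15 14->0; result 0.
  v19: demanded for the first time — runs, produces 0.
  v20: runs — v18 14->0; result 0.
  v21: runs — in8 -7->0; v20 14->0; result 0.
  v22: runs — v21 14->0; v10 14->0; result 4.
  v23: runs — v22 14->4; v20 14->0; result 4.
  v24: runs — v22 14->4; v23 14->4; result 4.

Key observation: a condition flipped, so demand reaches new nodes — v19 runs for the first time.

New value of v24: 4.
Computations that run: v2, v8, v10, v12, v15, v18, v19, v20, v21, v22, v23, v24 — 12 in total.
Values that change: in8, v2, v8, v10, v12, v15, v18, v20, v21, v22, v23, v24.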